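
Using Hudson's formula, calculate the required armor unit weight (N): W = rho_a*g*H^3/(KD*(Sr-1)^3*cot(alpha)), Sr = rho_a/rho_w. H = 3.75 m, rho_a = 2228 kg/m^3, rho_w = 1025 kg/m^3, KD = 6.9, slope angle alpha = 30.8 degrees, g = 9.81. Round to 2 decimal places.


Sr = rho_a / rho_w = 2228 / 1025 = 2.173659
(Sr - 1) = 1.173659
(Sr - 1)^3 = 1.616685
cot(30.8) = 1 / tan(30.8) = 1 / 0.596120 = 1.677516
Numerator = 2228 * 9.81 * 3.75^3 = 1152598.3594
Denominator = 6.9 * 1.616685 * 1.677516 = 18.712893
W = 1152598.3594 / 18.712893
W = 61593.81 N

61593.81


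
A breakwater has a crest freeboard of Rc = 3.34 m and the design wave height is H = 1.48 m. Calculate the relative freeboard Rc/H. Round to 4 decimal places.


Relative freeboard = Rc / H
= 3.34 / 1.48
= 2.2568

2.2568


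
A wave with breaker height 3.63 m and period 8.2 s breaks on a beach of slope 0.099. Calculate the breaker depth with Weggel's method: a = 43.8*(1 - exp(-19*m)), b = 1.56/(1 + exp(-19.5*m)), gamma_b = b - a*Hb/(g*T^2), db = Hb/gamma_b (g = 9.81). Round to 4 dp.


a = 43.8 * (1 - exp(-19 * m))
exp(-19 * 0.099) = exp(-1.8810) = 0.152438
a = 43.8 * (1 - 0.152438) = 37.123233
b = 1.56 / (1 + exp(-19.5 * m))
exp(-19.5 * 0.099) = exp(-1.9305) = 0.145076
b = 1.56 / (1 + 0.145076) = 1.362355
Hb / (g * T^2) = 3.63 / (9.81 * 8.2^2) = 3.63 / 659.6244 = 0.00550313
gamma_b = b - a * Hb/(g*T^2) = 1.362355 - 37.123233 * 0.00550313 = 1.158061
db = Hb / gamma_b = 3.63 / 1.158061
db = 3.1345 m

3.1345


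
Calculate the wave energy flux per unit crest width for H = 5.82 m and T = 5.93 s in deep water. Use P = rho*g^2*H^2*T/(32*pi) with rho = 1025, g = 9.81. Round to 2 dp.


P = rho * g^2 * H^2 * T / (32 * pi)
P = 1025 * 9.81^2 * 5.82^2 * 5.93 / (32 * pi)
P = 1025 * 96.2361 * 33.8724 * 5.93 / 100.53096
P = 197089.14 W/m

197089.14


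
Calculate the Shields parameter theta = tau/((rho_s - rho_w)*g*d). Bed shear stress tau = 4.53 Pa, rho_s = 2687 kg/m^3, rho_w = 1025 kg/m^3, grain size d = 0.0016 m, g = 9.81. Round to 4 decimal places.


theta = tau / ((rho_s - rho_w) * g * d)
rho_s - rho_w = 2687 - 1025 = 1662
Denominator = 1662 * 9.81 * 0.0016 = 26.086752
theta = 4.53 / 26.086752
theta = 0.1737

0.1737


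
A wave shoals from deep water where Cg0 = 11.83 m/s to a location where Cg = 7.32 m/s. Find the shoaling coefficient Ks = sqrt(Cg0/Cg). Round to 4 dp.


Ks = sqrt(Cg0 / Cg)
Ks = sqrt(11.83 / 7.32)
Ks = sqrt(1.6161)
Ks = 1.2713

1.2713


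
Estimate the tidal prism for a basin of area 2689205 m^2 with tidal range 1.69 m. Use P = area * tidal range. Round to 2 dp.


Tidal prism = Area * Tidal range
P = 2689205 * 1.69
P = 4544756.45 m^3

4544756.45


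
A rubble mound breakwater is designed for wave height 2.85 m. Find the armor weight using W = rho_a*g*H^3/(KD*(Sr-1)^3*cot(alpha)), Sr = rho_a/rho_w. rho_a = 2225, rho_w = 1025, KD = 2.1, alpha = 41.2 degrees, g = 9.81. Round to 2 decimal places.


Sr = rho_a / rho_w = 2225 / 1025 = 2.170732
(Sr - 1) = 1.170732
(Sr - 1)^3 = 1.604620
cot(41.2) = 1 / tan(41.2) = 1 / 0.875434 = 1.142291
Numerator = 2225 * 9.81 * 2.85^3 = 505281.7387
Denominator = 2.1 * 1.604620 * 1.142291 = 3.849179
W = 505281.7387 / 3.849179
W = 131270.00 N

131270.00


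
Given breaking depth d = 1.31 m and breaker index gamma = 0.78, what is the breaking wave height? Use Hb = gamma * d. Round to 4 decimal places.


Hb = gamma * d
Hb = 0.78 * 1.31
Hb = 1.0218 m

1.0218


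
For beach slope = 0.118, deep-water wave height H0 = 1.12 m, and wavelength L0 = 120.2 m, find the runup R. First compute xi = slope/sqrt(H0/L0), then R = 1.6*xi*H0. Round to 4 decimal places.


xi = slope / sqrt(H0/L0)
H0/L0 = 1.12/120.2 = 0.009318
sqrt(0.009318) = 0.096529
xi = 0.118 / 0.096529 = 1.222433
R = 1.6 * xi * H0 = 1.6 * 1.222433 * 1.12
R = 2.1906 m

2.1906


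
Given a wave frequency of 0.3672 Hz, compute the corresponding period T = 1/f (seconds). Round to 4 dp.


T = 1 / f
T = 1 / 0.3672
T = 2.7233 s

2.7233


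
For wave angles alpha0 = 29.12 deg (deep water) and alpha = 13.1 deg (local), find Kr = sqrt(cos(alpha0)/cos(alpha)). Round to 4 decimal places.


Kr = sqrt(cos(alpha0) / cos(alpha))
cos(29.12) = 0.873602
cos(13.1) = 0.973976
Kr = sqrt(0.873602 / 0.973976)
Kr = sqrt(0.896945)
Kr = 0.9471

0.9471


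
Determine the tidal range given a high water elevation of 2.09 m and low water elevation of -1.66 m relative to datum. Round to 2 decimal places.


Tidal range = High water - Low water
Tidal range = 2.09 - (-1.66)
Tidal range = 3.75 m

3.75


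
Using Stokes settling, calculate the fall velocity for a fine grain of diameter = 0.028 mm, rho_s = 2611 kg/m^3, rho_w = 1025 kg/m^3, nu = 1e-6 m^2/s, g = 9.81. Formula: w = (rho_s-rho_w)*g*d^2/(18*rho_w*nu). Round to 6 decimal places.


w = (rho_s - rho_w) * g * d^2 / (18 * rho_w * nu)
d = 0.028 mm = 0.000028 m
rho_s - rho_w = 2611 - 1025 = 1586
Numerator = 1586 * 9.81 * (0.000028)^2 = 0.000012197989
Denominator = 18 * 1025 * 1e-6 = 0.018450
w = 0.000661 m/s

0.000661


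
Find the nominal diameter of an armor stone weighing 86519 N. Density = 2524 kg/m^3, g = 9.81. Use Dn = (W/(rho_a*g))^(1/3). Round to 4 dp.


V = W / (rho_a * g)
V = 86519 / (2524 * 9.81)
V = 86519 / 24760.44
V = 3.494243 m^3
Dn = V^(1/3) = 3.494243^(1/3)
Dn = 1.5175 m

1.5175


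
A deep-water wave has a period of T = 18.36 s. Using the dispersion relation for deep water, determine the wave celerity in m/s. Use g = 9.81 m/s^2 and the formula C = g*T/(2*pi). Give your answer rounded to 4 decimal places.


We use the deep-water celerity formula:
C = g * T / (2 * pi)
C = 9.81 * 18.36 / (2 * 3.14159...)
C = 180.111600 / 6.283185
C = 28.6657 m/s

28.6657


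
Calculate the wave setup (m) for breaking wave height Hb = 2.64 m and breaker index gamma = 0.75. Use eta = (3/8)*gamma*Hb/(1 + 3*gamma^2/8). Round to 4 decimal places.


eta = (3/8) * gamma * Hb / (1 + 3*gamma^2/8)
Numerator = (3/8) * 0.75 * 2.64 = 0.742500
Denominator = 1 + 3*0.75^2/8 = 1 + 0.210938 = 1.210938
eta = 0.742500 / 1.210938
eta = 0.6132 m

0.6132


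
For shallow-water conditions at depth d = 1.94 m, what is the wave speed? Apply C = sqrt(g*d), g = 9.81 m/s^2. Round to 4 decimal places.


Using the shallow-water approximation:
C = sqrt(g * d) = sqrt(9.81 * 1.94)
C = sqrt(19.0314)
C = 4.3625 m/s

4.3625


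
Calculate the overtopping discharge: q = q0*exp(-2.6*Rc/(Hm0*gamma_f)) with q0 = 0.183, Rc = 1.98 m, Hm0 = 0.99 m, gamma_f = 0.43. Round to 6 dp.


q = q0 * exp(-2.6 * Rc / (Hm0 * gamma_f))
Exponent = -2.6 * 1.98 / (0.99 * 0.43)
= -2.6 * 1.98 / 0.4257
= -12.093023
exp(-12.093023) = 0.000006
q = 0.183 * 0.000006
q = 0.000001 m^3/s/m

0.000001


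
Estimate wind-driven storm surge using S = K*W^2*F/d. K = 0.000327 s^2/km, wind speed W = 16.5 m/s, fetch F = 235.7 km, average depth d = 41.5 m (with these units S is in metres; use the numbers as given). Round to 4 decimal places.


S = K * W^2 * F / d
W^2 = 16.5^2 = 272.25
S = 0.000327 * 272.25 * 235.7 / 41.5
Numerator = 0.000327 * 272.25 * 235.7 = 20.983369
S = 20.983369 / 41.5 = 0.5056 m

0.5056


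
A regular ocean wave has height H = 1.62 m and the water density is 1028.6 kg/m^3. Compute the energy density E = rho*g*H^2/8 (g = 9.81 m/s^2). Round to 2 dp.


E = (1/8) * rho * g * H^2
E = (1/8) * 1028.6 * 9.81 * 1.62^2
E = 0.125 * 1028.6 * 9.81 * 2.6244
E = 3310.21 J/m^2

3310.21


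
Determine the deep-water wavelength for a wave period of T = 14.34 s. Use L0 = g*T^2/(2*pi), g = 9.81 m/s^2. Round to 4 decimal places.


L0 = g * T^2 / (2 * pi)
L0 = 9.81 * 14.34^2 / (2 * pi)
L0 = 9.81 * 205.6356 / 6.28319
L0 = 2017.2852 / 6.28319
L0 = 321.0609 m

321.0609


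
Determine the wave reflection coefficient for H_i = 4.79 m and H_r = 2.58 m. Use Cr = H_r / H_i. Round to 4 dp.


Cr = H_r / H_i
Cr = 2.58 / 4.79
Cr = 0.5386

0.5386


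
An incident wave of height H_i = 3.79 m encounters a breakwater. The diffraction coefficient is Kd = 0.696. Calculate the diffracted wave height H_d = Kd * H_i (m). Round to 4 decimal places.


H_d = Kd * H_i
H_d = 0.696 * 3.79
H_d = 2.6378 m

2.6378


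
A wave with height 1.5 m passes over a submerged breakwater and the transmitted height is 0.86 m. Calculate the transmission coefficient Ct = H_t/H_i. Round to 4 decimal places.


Ct = H_t / H_i
Ct = 0.86 / 1.5
Ct = 0.5733

0.5733


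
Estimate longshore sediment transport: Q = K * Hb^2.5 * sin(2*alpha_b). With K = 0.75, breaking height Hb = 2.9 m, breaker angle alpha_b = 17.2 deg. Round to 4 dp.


Q = K * Hb^2.5 * sin(2 * alpha_b)
Hb^2.5 = 2.9^2.5 = 14.321714
sin(2 * 17.2) = sin(34.4) = 0.564967
Q = 0.75 * 14.321714 * 0.564967
Q = 6.0685 m^3/s

6.0685


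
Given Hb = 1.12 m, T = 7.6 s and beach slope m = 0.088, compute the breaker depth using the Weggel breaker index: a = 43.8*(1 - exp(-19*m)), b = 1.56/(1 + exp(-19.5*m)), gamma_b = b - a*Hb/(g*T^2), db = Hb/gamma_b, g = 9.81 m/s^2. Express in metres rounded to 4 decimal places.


a = 43.8 * (1 - exp(-19 * m))
exp(-19 * 0.088) = exp(-1.6720) = 0.187871
a = 43.8 * (1 - 0.187871) = 35.571252
b = 1.56 / (1 + exp(-19.5 * m))
exp(-19.5 * 0.088) = exp(-1.7160) = 0.179784
b = 1.56 / (1 + 0.179784) = 1.322276
Hb / (g * T^2) = 1.12 / (9.81 * 7.6^2) = 1.12 / 566.6256 = 0.00197661
gamma_b = b - a * Hb/(g*T^2) = 1.322276 - 35.571252 * 0.00197661 = 1.251965
db = Hb / gamma_b = 1.12 / 1.251965
db = 0.8946 m

0.8946


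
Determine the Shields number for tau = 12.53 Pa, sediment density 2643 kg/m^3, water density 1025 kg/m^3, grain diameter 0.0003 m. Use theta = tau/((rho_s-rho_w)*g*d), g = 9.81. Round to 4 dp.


theta = tau / ((rho_s - rho_w) * g * d)
rho_s - rho_w = 2643 - 1025 = 1618
Denominator = 1618 * 9.81 * 0.0003 = 4.761774
theta = 12.53 / 4.761774
theta = 2.6314

2.6314


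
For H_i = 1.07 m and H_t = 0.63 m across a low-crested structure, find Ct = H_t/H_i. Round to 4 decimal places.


Ct = H_t / H_i
Ct = 0.63 / 1.07
Ct = 0.5888

0.5888


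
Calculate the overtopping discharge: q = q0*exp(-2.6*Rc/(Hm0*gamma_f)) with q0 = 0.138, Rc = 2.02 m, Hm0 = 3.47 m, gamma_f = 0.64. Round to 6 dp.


q = q0 * exp(-2.6 * Rc / (Hm0 * gamma_f))
Exponent = -2.6 * 2.02 / (3.47 * 0.64)
= -2.6 * 2.02 / 2.2208
= -2.364914
exp(-2.364914) = 0.093957
q = 0.138 * 0.093957
q = 0.012966 m^3/s/m

0.012966


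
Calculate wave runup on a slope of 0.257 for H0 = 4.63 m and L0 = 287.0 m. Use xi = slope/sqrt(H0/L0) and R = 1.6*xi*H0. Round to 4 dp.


xi = slope / sqrt(H0/L0)
H0/L0 = 4.63/287.0 = 0.016132
sqrt(0.016132) = 0.127013
xi = 0.257 / 0.127013 = 2.023409
R = 1.6 * xi * H0 = 1.6 * 2.023409 * 4.63
R = 14.9894 m

14.9894


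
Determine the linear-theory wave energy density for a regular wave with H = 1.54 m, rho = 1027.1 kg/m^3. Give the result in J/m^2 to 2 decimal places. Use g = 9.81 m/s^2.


E = (1/8) * rho * g * H^2
E = (1/8) * 1027.1 * 9.81 * 1.54^2
E = 0.125 * 1027.1 * 9.81 * 2.3716
E = 2986.99 J/m^2

2986.99


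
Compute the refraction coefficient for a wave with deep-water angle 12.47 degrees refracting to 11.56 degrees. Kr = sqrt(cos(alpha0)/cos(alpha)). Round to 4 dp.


Kr = sqrt(cos(alpha0) / cos(alpha))
cos(12.47) = 0.976409
cos(11.56) = 0.979715
Kr = sqrt(0.976409 / 0.979715)
Kr = sqrt(0.996625)
Kr = 0.9983

0.9983


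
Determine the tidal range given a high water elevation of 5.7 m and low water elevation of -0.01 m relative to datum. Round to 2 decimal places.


Tidal range = High water - Low water
Tidal range = 5.7 - (-0.01)
Tidal range = 5.71 m

5.71


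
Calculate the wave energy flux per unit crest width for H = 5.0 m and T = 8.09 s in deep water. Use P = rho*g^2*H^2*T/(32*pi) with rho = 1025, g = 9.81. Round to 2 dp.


P = rho * g^2 * H^2 * T / (32 * pi)
P = 1025 * 9.81^2 * 5.0^2 * 8.09 / (32 * pi)
P = 1025 * 96.2361 * 25.0000 * 8.09 / 100.53096
P = 198449.75 W/m

198449.75


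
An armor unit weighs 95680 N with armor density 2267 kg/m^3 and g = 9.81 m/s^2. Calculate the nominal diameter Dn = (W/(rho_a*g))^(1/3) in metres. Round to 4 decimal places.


V = W / (rho_a * g)
V = 95680 / (2267 * 9.81)
V = 95680 / 22239.27
V = 4.302299 m^3
Dn = V^(1/3) = 4.302299^(1/3)
Dn = 1.6264 m

1.6264


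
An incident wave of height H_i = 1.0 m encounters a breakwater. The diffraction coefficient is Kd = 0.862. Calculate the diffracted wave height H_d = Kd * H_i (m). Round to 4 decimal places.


H_d = Kd * H_i
H_d = 0.862 * 1.0
H_d = 0.8620 m

0.8620


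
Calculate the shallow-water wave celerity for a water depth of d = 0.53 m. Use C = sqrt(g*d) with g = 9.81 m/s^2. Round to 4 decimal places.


Using the shallow-water approximation:
C = sqrt(g * d) = sqrt(9.81 * 0.53)
C = sqrt(5.1993)
C = 2.2802 m/s

2.2802


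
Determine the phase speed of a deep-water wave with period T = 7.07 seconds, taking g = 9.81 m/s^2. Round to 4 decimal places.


We use the deep-water celerity formula:
C = g * T / (2 * pi)
C = 9.81 * 7.07 / (2 * 3.14159...)
C = 69.356700 / 6.283185
C = 11.0385 m/s

11.0385


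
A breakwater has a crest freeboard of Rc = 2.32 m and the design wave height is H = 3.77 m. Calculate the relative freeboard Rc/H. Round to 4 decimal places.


Relative freeboard = Rc / H
= 2.32 / 3.77
= 0.6154

0.6154


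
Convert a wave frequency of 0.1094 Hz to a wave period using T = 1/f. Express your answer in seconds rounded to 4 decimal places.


T = 1 / f
T = 1 / 0.1094
T = 9.1408 s

9.1408


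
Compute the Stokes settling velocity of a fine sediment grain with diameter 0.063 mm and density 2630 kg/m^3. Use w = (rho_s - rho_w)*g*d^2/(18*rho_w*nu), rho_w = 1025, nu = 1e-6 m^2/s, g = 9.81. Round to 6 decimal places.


w = (rho_s - rho_w) * g * d^2 / (18 * rho_w * nu)
d = 0.063 mm = 0.000063 m
rho_s - rho_w = 2630 - 1025 = 1605
Numerator = 1605 * 9.81 * (0.000063)^2 = 0.000062492103
Denominator = 18 * 1025 * 1e-6 = 0.018450
w = 0.003387 m/s

0.003387


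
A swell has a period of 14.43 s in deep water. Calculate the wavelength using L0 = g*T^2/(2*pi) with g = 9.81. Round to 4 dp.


L0 = g * T^2 / (2 * pi)
L0 = 9.81 * 14.43^2 / (2 * pi)
L0 = 9.81 * 208.2249 / 6.28319
L0 = 2042.6863 / 6.28319
L0 = 325.1036 m

325.1036


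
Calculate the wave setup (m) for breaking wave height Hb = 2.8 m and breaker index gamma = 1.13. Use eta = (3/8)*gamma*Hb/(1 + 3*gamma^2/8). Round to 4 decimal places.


eta = (3/8) * gamma * Hb / (1 + 3*gamma^2/8)
Numerator = (3/8) * 1.13 * 2.8 = 1.186500
Denominator = 1 + 3*1.13^2/8 = 1 + 0.478838 = 1.478838
eta = 1.186500 / 1.478838
eta = 0.8023 m

0.8023


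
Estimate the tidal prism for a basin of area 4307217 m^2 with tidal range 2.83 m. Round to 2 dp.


Tidal prism = Area * Tidal range
P = 4307217 * 2.83
P = 12189424.11 m^3

12189424.11


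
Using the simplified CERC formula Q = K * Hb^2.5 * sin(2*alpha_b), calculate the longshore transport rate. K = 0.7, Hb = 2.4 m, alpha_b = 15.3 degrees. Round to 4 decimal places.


Q = K * Hb^2.5 * sin(2 * alpha_b)
Hb^2.5 = 2.4^2.5 = 8.923354
sin(2 * 15.3) = sin(30.6) = 0.509041
Q = 0.7 * 8.923354 * 0.509041
Q = 3.1796 m^3/s

3.1796


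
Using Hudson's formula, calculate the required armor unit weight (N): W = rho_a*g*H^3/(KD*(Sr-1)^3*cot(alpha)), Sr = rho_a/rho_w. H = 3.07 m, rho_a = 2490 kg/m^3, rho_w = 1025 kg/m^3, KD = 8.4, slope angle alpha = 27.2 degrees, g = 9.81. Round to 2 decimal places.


Sr = rho_a / rho_w = 2490 / 1025 = 2.429268
(Sr - 1) = 1.429268
(Sr - 1)^3 = 2.919720
cot(27.2) = 1 / tan(27.2) = 1 / 0.513930 = 1.945790
Numerator = 2490 * 9.81 * 3.07^3 = 706778.7457
Denominator = 8.4 * 2.919720 * 1.945790 = 47.721758
W = 706778.7457 / 47.721758
W = 14810.41 N

14810.41


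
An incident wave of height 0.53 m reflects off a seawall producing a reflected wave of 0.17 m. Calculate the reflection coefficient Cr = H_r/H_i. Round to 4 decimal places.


Cr = H_r / H_i
Cr = 0.17 / 0.53
Cr = 0.3208

0.3208


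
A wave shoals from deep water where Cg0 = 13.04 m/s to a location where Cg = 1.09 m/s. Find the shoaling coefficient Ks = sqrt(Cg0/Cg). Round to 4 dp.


Ks = sqrt(Cg0 / Cg)
Ks = sqrt(13.04 / 1.09)
Ks = sqrt(11.9633)
Ks = 3.4588

3.4588


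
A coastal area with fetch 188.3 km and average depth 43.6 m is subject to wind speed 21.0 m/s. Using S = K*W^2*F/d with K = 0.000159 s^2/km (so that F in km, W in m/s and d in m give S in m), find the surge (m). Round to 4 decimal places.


S = K * W^2 * F / d
W^2 = 21.0^2 = 441.00
S = 0.000159 * 441.00 * 188.3 / 43.6
Numerator = 0.000159 * 441.00 * 188.3 = 13.203408
S = 13.203408 / 43.6 = 0.3028 m

0.3028


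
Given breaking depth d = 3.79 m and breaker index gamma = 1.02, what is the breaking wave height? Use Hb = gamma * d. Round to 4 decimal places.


Hb = gamma * d
Hb = 1.02 * 3.79
Hb = 3.8658 m

3.8658


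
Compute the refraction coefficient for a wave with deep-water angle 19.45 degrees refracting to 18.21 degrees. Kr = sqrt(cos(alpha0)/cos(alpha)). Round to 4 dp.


Kr = sqrt(cos(alpha0) / cos(alpha))
cos(19.45) = 0.942932
cos(18.21) = 0.949918
Kr = sqrt(0.942932 / 0.949918)
Kr = sqrt(0.992647)
Kr = 0.9963

0.9963


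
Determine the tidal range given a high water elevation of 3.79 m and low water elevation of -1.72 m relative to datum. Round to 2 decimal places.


Tidal range = High water - Low water
Tidal range = 3.79 - (-1.72)
Tidal range = 5.51 m

5.51


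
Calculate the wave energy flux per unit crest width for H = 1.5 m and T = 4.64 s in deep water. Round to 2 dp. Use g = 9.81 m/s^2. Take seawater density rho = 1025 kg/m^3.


P = rho * g^2 * H^2 * T / (32 * pi)
P = 1025 * 9.81^2 * 1.5^2 * 4.64 / (32 * pi)
P = 1025 * 96.2361 * 2.2500 * 4.64 / 100.53096
P = 10243.83 W/m

10243.83


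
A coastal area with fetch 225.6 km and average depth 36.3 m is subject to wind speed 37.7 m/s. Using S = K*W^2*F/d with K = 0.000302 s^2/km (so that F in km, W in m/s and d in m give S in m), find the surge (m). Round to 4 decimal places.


S = K * W^2 * F / d
W^2 = 37.7^2 = 1421.29
S = 0.000302 * 1421.29 * 225.6 / 36.3
Numerator = 0.000302 * 1421.29 * 225.6 = 96.834193
S = 96.834193 / 36.3 = 2.6676 m

2.6676


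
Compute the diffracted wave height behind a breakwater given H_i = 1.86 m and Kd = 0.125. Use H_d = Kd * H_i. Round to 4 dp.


H_d = Kd * H_i
H_d = 0.125 * 1.86
H_d = 0.2325 m

0.2325


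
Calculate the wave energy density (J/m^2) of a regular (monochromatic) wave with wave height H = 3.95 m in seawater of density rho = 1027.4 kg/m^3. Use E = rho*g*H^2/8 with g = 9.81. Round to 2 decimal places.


E = (1/8) * rho * g * H^2
E = (1/8) * 1027.4 * 9.81 * 3.95^2
E = 0.125 * 1027.4 * 9.81 * 15.6025
E = 19656.80 J/m^2

19656.80


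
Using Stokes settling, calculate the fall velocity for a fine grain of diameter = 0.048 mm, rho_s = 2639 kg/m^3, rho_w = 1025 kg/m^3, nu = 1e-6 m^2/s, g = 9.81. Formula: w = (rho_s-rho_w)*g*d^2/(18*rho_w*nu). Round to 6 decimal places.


w = (rho_s - rho_w) * g * d^2 / (18 * rho_w * nu)
d = 0.048 mm = 0.000048 m
rho_s - rho_w = 2639 - 1025 = 1614
Numerator = 1614 * 9.81 * (0.000048)^2 = 0.000036480015
Denominator = 18 * 1025 * 1e-6 = 0.018450
w = 0.001977 m/s

0.001977


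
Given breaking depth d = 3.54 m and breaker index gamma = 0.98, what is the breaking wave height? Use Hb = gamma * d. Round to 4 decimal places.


Hb = gamma * d
Hb = 0.98 * 3.54
Hb = 3.4692 m

3.4692


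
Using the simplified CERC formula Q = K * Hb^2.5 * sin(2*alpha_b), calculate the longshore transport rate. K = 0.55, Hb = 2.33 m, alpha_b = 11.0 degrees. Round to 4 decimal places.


Q = K * Hb^2.5 * sin(2 * alpha_b)
Hb^2.5 = 2.33^2.5 = 8.286856
sin(2 * 11.0) = sin(22.0) = 0.374607
Q = 0.55 * 8.286856 * 0.374607
Q = 1.7074 m^3/s

1.7074


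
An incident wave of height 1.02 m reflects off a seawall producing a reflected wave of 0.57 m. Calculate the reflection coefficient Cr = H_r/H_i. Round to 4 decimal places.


Cr = H_r / H_i
Cr = 0.57 / 1.02
Cr = 0.5588

0.5588


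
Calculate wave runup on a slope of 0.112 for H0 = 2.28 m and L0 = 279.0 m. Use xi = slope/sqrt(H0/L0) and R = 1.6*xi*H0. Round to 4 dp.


xi = slope / sqrt(H0/L0)
H0/L0 = 2.28/279.0 = 0.008172
sqrt(0.008172) = 0.090399
xi = 0.112 / 0.090399 = 1.238947
R = 1.6 * xi * H0 = 1.6 * 1.238947 * 2.28
R = 4.5197 m

4.5197


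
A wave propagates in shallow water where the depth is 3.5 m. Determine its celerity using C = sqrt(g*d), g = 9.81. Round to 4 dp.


Using the shallow-water approximation:
C = sqrt(g * d) = sqrt(9.81 * 3.5)
C = sqrt(34.3350)
C = 5.8596 m/s

5.8596


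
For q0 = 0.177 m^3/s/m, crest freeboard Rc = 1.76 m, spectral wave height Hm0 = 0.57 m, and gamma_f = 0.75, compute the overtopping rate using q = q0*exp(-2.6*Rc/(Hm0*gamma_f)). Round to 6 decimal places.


q = q0 * exp(-2.6 * Rc / (Hm0 * gamma_f))
Exponent = -2.6 * 1.76 / (0.57 * 0.75)
= -2.6 * 1.76 / 0.4275
= -10.704094
exp(-10.704094) = 0.000022
q = 0.177 * 0.000022
q = 0.000004 m^3/s/m

0.000004


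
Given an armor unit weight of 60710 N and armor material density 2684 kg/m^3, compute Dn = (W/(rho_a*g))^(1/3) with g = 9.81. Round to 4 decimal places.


V = W / (rho_a * g)
V = 60710 / (2684 * 9.81)
V = 60710 / 26330.04
V = 2.305731 m^3
Dn = V^(1/3) = 2.305731^(1/3)
Dn = 1.3211 m

1.3211


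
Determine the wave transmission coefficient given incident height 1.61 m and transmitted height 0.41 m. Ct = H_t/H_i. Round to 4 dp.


Ct = H_t / H_i
Ct = 0.41 / 1.61
Ct = 0.2547

0.2547


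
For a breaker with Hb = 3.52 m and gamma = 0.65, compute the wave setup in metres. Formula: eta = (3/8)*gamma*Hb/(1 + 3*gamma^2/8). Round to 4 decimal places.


eta = (3/8) * gamma * Hb / (1 + 3*gamma^2/8)
Numerator = (3/8) * 0.65 * 3.52 = 0.858000
Denominator = 1 + 3*0.65^2/8 = 1 + 0.158438 = 1.158438
eta = 0.858000 / 1.158438
eta = 0.7407 m

0.7407


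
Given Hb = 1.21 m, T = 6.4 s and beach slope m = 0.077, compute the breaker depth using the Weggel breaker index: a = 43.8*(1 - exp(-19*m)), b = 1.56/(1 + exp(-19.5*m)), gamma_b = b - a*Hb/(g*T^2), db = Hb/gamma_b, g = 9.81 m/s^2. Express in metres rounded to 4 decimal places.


a = 43.8 * (1 - exp(-19 * m))
exp(-19 * 0.077) = exp(-1.4630) = 0.231541
a = 43.8 * (1 - 0.231541) = 33.658521
b = 1.56 / (1 + exp(-19.5 * m))
exp(-19.5 * 0.077) = exp(-1.5015) = 0.222796
b = 1.56 / (1 + 0.222796) = 1.275765
Hb / (g * T^2) = 1.21 / (9.81 * 6.4^2) = 1.21 / 401.8176 = 0.00301132
gamma_b = b - a * Hb/(g*T^2) = 1.275765 - 33.658521 * 0.00301132 = 1.174409
db = Hb / gamma_b = 1.21 / 1.174409
db = 1.0303 m

1.0303


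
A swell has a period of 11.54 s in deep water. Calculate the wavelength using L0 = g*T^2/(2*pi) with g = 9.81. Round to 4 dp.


L0 = g * T^2 / (2 * pi)
L0 = 9.81 * 11.54^2 / (2 * pi)
L0 = 9.81 * 133.1716 / 6.28319
L0 = 1306.4134 / 6.28319
L0 = 207.9221 m

207.9221


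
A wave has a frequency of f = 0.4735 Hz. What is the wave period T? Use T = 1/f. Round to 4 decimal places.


T = 1 / f
T = 1 / 0.4735
T = 2.1119 s

2.1119


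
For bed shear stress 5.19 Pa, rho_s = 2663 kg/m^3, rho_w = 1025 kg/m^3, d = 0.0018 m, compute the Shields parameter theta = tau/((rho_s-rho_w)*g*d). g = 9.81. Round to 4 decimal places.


theta = tau / ((rho_s - rho_w) * g * d)
rho_s - rho_w = 2663 - 1025 = 1638
Denominator = 1638 * 9.81 * 0.0018 = 28.923804
theta = 5.19 / 28.923804
theta = 0.1794

0.1794


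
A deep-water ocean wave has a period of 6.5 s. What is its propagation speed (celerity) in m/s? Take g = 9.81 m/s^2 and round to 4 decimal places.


We use the deep-water celerity formula:
C = g * T / (2 * pi)
C = 9.81 * 6.5 / (2 * 3.14159...)
C = 63.765000 / 6.283185
C = 10.1485 m/s

10.1485


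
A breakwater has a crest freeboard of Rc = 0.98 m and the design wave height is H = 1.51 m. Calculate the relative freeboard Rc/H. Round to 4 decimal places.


Relative freeboard = Rc / H
= 0.98 / 1.51
= 0.6490

0.6490


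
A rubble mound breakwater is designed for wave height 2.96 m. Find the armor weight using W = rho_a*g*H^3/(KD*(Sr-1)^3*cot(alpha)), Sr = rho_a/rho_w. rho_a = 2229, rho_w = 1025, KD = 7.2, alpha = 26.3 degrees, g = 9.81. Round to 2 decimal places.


Sr = rho_a / rho_w = 2229 / 1025 = 2.174634
(Sr - 1) = 1.174634
(Sr - 1)^3 = 1.620720
cot(26.3) = 1 / tan(26.3) = 1 / 0.494231 = 2.023346
Numerator = 2229 * 9.81 * 2.96^3 = 567092.8988
Denominator = 7.2 * 1.620720 * 2.023346 = 23.610793
W = 567092.8988 / 23.610793
W = 24018.38 N

24018.38


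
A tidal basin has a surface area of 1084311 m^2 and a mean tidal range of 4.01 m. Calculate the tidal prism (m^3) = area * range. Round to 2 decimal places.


Tidal prism = Area * Tidal range
P = 1084311 * 4.01
P = 4348087.11 m^3

4348087.11


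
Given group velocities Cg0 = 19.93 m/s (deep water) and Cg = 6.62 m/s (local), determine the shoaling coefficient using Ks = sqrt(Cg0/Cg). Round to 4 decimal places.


Ks = sqrt(Cg0 / Cg)
Ks = sqrt(19.93 / 6.62)
Ks = sqrt(3.0106)
Ks = 1.7351

1.7351


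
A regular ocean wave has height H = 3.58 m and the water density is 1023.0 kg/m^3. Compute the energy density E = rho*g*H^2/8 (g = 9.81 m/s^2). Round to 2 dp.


E = (1/8) * rho * g * H^2
E = (1/8) * 1023.0 * 9.81 * 3.58^2
E = 0.125 * 1023.0 * 9.81 * 12.8164
E = 16077.58 J/m^2

16077.58


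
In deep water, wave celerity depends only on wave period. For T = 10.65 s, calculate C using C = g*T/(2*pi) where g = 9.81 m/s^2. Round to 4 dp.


We use the deep-water celerity formula:
C = g * T / (2 * pi)
C = 9.81 * 10.65 / (2 * 3.14159...)
C = 104.476500 / 6.283185
C = 16.6280 m/s

16.6280


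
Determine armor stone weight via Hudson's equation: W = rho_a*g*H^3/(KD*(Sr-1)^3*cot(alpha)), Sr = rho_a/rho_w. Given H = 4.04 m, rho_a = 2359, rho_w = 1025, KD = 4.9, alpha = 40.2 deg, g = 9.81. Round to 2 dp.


Sr = rho_a / rho_w = 2359 / 1025 = 2.301463
(Sr - 1) = 1.301463
(Sr - 1)^3 = 2.204428
cot(40.2) = 1 / tan(40.2) = 1 / 0.845066 = 1.183340
Numerator = 2359 * 9.81 * 4.04^3 = 1525952.6002
Denominator = 4.9 * 2.204428 * 1.183340 = 12.782082
W = 1525952.6002 / 12.782082
W = 119382.17 N

119382.17


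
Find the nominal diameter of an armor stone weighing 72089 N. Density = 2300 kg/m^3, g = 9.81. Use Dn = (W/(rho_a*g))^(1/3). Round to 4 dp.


V = W / (rho_a * g)
V = 72089 / (2300 * 9.81)
V = 72089 / 22563.00
V = 3.195010 m^3
Dn = V^(1/3) = 3.195010^(1/3)
Dn = 1.4728 m

1.4728


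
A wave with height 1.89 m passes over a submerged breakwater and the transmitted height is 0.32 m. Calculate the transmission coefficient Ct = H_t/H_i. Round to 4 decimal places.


Ct = H_t / H_i
Ct = 0.32 / 1.89
Ct = 0.1693

0.1693


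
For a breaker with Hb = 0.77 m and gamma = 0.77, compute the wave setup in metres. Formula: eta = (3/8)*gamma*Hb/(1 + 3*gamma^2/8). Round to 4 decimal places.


eta = (3/8) * gamma * Hb / (1 + 3*gamma^2/8)
Numerator = (3/8) * 0.77 * 0.77 = 0.222338
Denominator = 1 + 3*0.77^2/8 = 1 + 0.222338 = 1.222338
eta = 0.222338 / 1.222338
eta = 0.1819 m

0.1819


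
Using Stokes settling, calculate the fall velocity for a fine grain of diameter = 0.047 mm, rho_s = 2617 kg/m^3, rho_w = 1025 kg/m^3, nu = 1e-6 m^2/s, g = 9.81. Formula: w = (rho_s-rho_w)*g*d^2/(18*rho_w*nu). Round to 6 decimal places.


w = (rho_s - rho_w) * g * d^2 / (18 * rho_w * nu)
d = 0.047 mm = 0.000047 m
rho_s - rho_w = 2617 - 1025 = 1592
Numerator = 1592 * 9.81 * (0.000047)^2 = 0.000034499102
Denominator = 18 * 1025 * 1e-6 = 0.018450
w = 0.001870 m/s

0.001870


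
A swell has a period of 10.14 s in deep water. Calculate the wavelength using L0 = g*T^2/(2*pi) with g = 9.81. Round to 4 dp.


L0 = g * T^2 / (2 * pi)
L0 = 9.81 * 10.14^2 / (2 * pi)
L0 = 9.81 * 102.8196 / 6.28319
L0 = 1008.6603 / 6.28319
L0 = 160.5333 m

160.5333


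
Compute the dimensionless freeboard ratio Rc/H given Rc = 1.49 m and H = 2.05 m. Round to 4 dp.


Relative freeboard = Rc / H
= 1.49 / 2.05
= 0.7268

0.7268


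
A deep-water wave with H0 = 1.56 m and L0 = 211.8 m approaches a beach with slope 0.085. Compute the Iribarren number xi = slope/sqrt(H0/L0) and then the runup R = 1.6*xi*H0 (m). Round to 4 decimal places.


xi = slope / sqrt(H0/L0)
H0/L0 = 1.56/211.8 = 0.007365
sqrt(0.007365) = 0.085822
xi = 0.085 / 0.085822 = 0.990420
R = 1.6 * xi * H0 = 1.6 * 0.990420 * 1.56
R = 2.4721 m

2.4721


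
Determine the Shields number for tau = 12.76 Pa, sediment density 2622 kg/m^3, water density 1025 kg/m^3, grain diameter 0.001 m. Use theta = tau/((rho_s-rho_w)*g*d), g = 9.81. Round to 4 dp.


theta = tau / ((rho_s - rho_w) * g * d)
rho_s - rho_w = 2622 - 1025 = 1597
Denominator = 1597 * 9.81 * 0.001 = 15.666570
theta = 12.76 / 15.666570
theta = 0.8145

0.8145


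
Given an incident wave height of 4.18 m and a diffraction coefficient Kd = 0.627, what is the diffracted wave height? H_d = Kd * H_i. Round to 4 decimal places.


H_d = Kd * H_i
H_d = 0.627 * 4.18
H_d = 2.6209 m

2.6209


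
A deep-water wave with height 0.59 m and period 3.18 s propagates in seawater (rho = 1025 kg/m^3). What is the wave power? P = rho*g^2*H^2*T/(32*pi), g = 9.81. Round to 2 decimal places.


P = rho * g^2 * H^2 * T / (32 * pi)
P = 1025 * 9.81^2 * 0.59^2 * 3.18 / (32 * pi)
P = 1025 * 96.2361 * 0.3481 * 3.18 / 100.53096
P = 1086.16 W/m

1086.16


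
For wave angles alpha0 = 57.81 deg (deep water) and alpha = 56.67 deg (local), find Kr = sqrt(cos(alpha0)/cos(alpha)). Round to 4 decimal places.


Kr = sqrt(cos(alpha0) / cos(alpha))
cos(57.81) = 0.532729
cos(56.67) = 0.549460
Kr = sqrt(0.532729 / 0.549460)
Kr = sqrt(0.969549)
Kr = 0.9847

0.9847


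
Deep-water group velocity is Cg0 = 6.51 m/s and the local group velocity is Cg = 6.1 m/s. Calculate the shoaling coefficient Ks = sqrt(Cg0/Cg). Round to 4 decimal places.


Ks = sqrt(Cg0 / Cg)
Ks = sqrt(6.51 / 6.1)
Ks = sqrt(1.0672)
Ks = 1.0331

1.0331


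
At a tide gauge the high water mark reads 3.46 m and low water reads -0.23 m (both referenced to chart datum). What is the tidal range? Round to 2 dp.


Tidal range = High water - Low water
Tidal range = 3.46 - (-0.23)
Tidal range = 3.69 m

3.69


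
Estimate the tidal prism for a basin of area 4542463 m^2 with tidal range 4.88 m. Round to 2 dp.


Tidal prism = Area * Tidal range
P = 4542463 * 4.88
P = 22167219.44 m^3

22167219.44


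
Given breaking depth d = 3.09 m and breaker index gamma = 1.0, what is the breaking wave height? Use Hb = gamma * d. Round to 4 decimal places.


Hb = gamma * d
Hb = 1.0 * 3.09
Hb = 3.0900 m

3.0900


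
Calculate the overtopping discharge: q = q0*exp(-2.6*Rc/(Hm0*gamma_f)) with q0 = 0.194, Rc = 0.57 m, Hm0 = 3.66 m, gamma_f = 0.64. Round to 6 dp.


q = q0 * exp(-2.6 * Rc / (Hm0 * gamma_f))
Exponent = -2.6 * 0.57 / (3.66 * 0.64)
= -2.6 * 0.57 / 2.3424
= -0.632684
exp(-0.632684) = 0.531164
q = 0.194 * 0.531164
q = 0.103046 m^3/s/m

0.103046


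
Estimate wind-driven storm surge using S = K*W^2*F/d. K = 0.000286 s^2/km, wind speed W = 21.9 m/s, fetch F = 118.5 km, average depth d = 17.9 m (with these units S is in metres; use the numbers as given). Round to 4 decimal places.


S = K * W^2 * F / d
W^2 = 21.9^2 = 479.61
S = 0.000286 * 479.61 * 118.5 / 17.9
Numerator = 0.000286 * 479.61 * 118.5 = 16.254463
S = 16.254463 / 17.9 = 0.9081 m

0.9081


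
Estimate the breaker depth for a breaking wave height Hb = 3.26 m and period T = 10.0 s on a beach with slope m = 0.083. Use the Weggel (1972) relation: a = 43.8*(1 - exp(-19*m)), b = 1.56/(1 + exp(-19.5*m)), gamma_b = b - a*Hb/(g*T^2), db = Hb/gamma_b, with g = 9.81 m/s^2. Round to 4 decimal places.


a = 43.8 * (1 - exp(-19 * m))
exp(-19 * 0.083) = exp(-1.5770) = 0.206594
a = 43.8 * (1 - 0.206594) = 34.751185
b = 1.56 / (1 + exp(-19.5 * m))
exp(-19.5 * 0.083) = exp(-1.6185) = 0.198196
b = 1.56 / (1 + 0.198196) = 1.301958
Hb / (g * T^2) = 3.26 / (9.81 * 10.0^2) = 3.26 / 981.0000 = 0.00332314
gamma_b = b - a * Hb/(g*T^2) = 1.301958 - 34.751185 * 0.00332314 = 1.186474
db = Hb / gamma_b = 3.26 / 1.186474
db = 2.7476 m

2.7476


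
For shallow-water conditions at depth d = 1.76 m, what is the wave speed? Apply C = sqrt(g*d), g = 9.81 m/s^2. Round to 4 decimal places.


Using the shallow-water approximation:
C = sqrt(g * d) = sqrt(9.81 * 1.76)
C = sqrt(17.2656)
C = 4.1552 m/s

4.1552


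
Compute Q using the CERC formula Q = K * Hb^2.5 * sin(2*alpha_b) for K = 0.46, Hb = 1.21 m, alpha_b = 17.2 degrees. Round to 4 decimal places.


Q = K * Hb^2.5 * sin(2 * alpha_b)
Hb^2.5 = 1.21^2.5 = 1.610510
sin(2 * 17.2) = sin(34.4) = 0.564967
Q = 0.46 * 1.610510 * 0.564967
Q = 0.4185 m^3/s

0.4185


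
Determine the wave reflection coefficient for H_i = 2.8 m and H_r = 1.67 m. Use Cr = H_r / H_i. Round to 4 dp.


Cr = H_r / H_i
Cr = 1.67 / 2.8
Cr = 0.5964

0.5964


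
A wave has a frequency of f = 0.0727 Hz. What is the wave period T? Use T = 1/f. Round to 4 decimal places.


T = 1 / f
T = 1 / 0.0727
T = 13.7552 s

13.7552


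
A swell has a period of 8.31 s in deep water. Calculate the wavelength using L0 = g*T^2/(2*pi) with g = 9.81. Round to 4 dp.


L0 = g * T^2 / (2 * pi)
L0 = 9.81 * 8.31^2 / (2 * pi)
L0 = 9.81 * 69.0561 / 6.28319
L0 = 677.4403 / 6.28319
L0 = 107.8180 m

107.8180


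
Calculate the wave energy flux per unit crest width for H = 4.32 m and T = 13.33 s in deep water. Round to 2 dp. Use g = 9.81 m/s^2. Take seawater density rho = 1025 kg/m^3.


P = rho * g^2 * H^2 * T / (32 * pi)
P = 1025 * 9.81^2 * 4.32^2 * 13.33 / (32 * pi)
P = 1025 * 96.2361 * 18.6624 * 13.33 / 100.53096
P = 244095.44 W/m

244095.44


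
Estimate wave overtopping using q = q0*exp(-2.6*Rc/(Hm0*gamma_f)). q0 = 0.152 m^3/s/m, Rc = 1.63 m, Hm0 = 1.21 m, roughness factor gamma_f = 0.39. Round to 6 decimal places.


q = q0 * exp(-2.6 * Rc / (Hm0 * gamma_f))
Exponent = -2.6 * 1.63 / (1.21 * 0.39)
= -2.6 * 1.63 / 0.4719
= -8.980716
exp(-8.980716) = 0.000126
q = 0.152 * 0.000126
q = 0.000019 m^3/s/m

0.000019


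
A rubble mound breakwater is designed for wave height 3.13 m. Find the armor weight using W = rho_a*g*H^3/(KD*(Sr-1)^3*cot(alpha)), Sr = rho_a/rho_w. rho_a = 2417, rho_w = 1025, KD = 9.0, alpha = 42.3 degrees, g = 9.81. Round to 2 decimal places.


Sr = rho_a / rho_w = 2417 / 1025 = 2.358049
(Sr - 1) = 1.358049
(Sr - 1)^3 = 2.504645
cot(42.3) = 1 / tan(42.3) = 1 / 0.909930 = 1.098986
Numerator = 2417 * 9.81 * 3.13^3 = 727074.0934
Denominator = 9.0 * 2.504645 * 1.098986 = 24.773116
W = 727074.0934 / 24.773116
W = 29349.32 N

29349.32


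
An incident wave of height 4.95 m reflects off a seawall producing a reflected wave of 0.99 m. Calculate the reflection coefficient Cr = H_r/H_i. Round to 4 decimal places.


Cr = H_r / H_i
Cr = 0.99 / 4.95
Cr = 0.2000

0.2000


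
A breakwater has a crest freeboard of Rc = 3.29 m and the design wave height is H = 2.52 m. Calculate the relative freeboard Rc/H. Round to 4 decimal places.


Relative freeboard = Rc / H
= 3.29 / 2.52
= 1.3056

1.3056


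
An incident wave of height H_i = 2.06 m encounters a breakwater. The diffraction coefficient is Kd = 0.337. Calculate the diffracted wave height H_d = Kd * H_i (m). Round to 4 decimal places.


H_d = Kd * H_i
H_d = 0.337 * 2.06
H_d = 0.6942 m

0.6942


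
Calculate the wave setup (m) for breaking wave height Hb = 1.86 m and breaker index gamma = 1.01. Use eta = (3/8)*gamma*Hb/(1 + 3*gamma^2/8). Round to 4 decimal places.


eta = (3/8) * gamma * Hb / (1 + 3*gamma^2/8)
Numerator = (3/8) * 1.01 * 1.86 = 0.704475
Denominator = 1 + 3*1.01^2/8 = 1 + 0.382538 = 1.382538
eta = 0.704475 / 1.382538
eta = 0.5096 m

0.5096


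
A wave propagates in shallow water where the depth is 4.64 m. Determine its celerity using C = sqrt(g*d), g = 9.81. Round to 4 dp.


Using the shallow-water approximation:
C = sqrt(g * d) = sqrt(9.81 * 4.64)
C = sqrt(45.5184)
C = 6.7467 m/s

6.7467


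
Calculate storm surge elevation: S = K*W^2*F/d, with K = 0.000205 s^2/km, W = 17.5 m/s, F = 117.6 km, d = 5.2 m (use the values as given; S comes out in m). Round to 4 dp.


S = K * W^2 * F / d
W^2 = 17.5^2 = 306.25
S = 0.000205 * 306.25 * 117.6 / 5.2
Numerator = 0.000205 * 306.25 * 117.6 = 7.383075
S = 7.383075 / 5.2 = 1.4198 m

1.4198


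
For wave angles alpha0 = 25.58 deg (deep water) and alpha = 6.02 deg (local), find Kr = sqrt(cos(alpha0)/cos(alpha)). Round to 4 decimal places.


Kr = sqrt(cos(alpha0) / cos(alpha))
cos(25.58) = 0.901983
cos(6.02) = 0.994485
Kr = sqrt(0.901983 / 0.994485)
Kr = sqrt(0.906985)
Kr = 0.9524

0.9524


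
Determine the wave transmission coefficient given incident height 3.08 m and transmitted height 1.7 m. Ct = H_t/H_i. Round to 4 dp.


Ct = H_t / H_i
Ct = 1.7 / 3.08
Ct = 0.5519

0.5519


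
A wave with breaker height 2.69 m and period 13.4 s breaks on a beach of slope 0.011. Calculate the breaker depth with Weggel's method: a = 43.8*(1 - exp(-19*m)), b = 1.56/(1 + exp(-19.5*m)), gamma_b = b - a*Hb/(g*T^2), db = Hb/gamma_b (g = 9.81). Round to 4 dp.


a = 43.8 * (1 - exp(-19 * m))
exp(-19 * 0.011) = exp(-0.2090) = 0.811395
a = 43.8 * (1 - 0.811395) = 8.260889
b = 1.56 / (1 + exp(-19.5 * m))
exp(-19.5 * 0.011) = exp(-0.2145) = 0.806945
b = 1.56 / (1 + 0.806945) = 0.863336
Hb / (g * T^2) = 2.69 / (9.81 * 13.4^2) = 2.69 / 1761.4836 = 0.00152712
gamma_b = b - a * Hb/(g*T^2) = 0.863336 - 8.260889 * 0.00152712 = 0.850720
db = Hb / gamma_b = 2.69 / 0.850720
db = 3.1620 m

3.1620


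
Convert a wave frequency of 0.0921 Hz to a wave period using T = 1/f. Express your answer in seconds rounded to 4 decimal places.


T = 1 / f
T = 1 / 0.0921
T = 10.8578 s

10.8578


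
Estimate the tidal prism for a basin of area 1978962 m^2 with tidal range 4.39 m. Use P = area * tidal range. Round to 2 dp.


Tidal prism = Area * Tidal range
P = 1978962 * 4.39
P = 8687643.18 m^3

8687643.18


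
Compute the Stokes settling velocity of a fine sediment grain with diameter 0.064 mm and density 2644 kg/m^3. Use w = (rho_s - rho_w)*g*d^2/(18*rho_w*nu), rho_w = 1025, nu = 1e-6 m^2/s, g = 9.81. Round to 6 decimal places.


w = (rho_s - rho_w) * g * d^2 / (18 * rho_w * nu)
d = 0.064 mm = 0.000064 m
rho_s - rho_w = 2644 - 1025 = 1619
Numerator = 1619 * 9.81 * (0.000064)^2 = 0.000065054269
Denominator = 18 * 1025 * 1e-6 = 0.018450
w = 0.003526 m/s

0.003526


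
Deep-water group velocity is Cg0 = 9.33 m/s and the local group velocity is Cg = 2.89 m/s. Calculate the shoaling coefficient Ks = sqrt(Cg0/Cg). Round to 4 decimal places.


Ks = sqrt(Cg0 / Cg)
Ks = sqrt(9.33 / 2.89)
Ks = sqrt(3.2284)
Ks = 1.7968

1.7968


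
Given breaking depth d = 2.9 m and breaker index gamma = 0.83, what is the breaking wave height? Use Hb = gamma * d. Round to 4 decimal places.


Hb = gamma * d
Hb = 0.83 * 2.9
Hb = 2.4070 m

2.4070


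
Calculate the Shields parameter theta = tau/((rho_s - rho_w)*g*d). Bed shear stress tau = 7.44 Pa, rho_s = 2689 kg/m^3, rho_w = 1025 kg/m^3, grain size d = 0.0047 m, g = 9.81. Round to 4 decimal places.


theta = tau / ((rho_s - rho_w) * g * d)
rho_s - rho_w = 2689 - 1025 = 1664
Denominator = 1664 * 9.81 * 0.0047 = 76.722048
theta = 7.44 / 76.722048
theta = 0.0970

0.0970


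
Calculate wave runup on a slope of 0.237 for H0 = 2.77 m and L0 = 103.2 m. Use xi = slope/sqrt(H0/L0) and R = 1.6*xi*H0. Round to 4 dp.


xi = slope / sqrt(H0/L0)
H0/L0 = 2.77/103.2 = 0.026841
sqrt(0.026841) = 0.163832
xi = 0.237 / 0.163832 = 1.446599
R = 1.6 * xi * H0 = 1.6 * 1.446599 * 2.77
R = 6.4113 m

6.4113


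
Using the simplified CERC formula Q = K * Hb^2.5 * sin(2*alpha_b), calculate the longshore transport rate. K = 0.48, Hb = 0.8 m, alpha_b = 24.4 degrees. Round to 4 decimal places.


Q = K * Hb^2.5 * sin(2 * alpha_b)
Hb^2.5 = 0.8^2.5 = 0.572433
sin(2 * 24.4) = sin(48.8) = 0.752415
Q = 0.48 * 0.572433 * 0.752415
Q = 0.2067 m^3/s

0.2067


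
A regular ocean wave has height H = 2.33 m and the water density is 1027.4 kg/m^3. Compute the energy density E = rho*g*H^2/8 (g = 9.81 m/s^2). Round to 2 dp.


E = (1/8) * rho * g * H^2
E = (1/8) * 1027.4 * 9.81 * 2.33^2
E = 0.125 * 1027.4 * 9.81 * 5.4289
E = 6839.60 J/m^2

6839.60
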